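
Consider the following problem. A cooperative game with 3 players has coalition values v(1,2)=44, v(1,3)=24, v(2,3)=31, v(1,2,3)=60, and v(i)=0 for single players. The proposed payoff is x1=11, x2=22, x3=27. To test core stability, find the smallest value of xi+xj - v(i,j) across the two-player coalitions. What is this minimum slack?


Step 1: Slack for coalition (1,2): x1+x2 - v12 = 33 - 44 = -11
Step 2: Slack for coalition (1,3): x1+x3 - v13 = 38 - 24 = 14
Step 3: Slack for coalition (2,3): x2+x3 - v23 = 49 - 31 = 18
Step 4: Minimum slack = min(-11, 14, 18) = -11, attained by (1,2); coalition (1,2) can block (slack < 0), so the allocation is not in the core

-11


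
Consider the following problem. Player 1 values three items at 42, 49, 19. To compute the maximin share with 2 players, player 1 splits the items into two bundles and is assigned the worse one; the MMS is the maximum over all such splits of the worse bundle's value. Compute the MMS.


Step 1: Item values = 42, 49, 19
Step 2: Enumerate all 2-bundle partitions and take the smaller bundle:
  Partition 1: {42} vs {49,19} -> bundles 42, 68; min = 42
  Partition 2: {49} vs {42,19} -> bundles 49, 61; min = 49
  Partition 3: {19} vs {42,49} -> bundles 19, 91; min = 19
Step 3: MMS = max(42, 49, 19) = 49

49


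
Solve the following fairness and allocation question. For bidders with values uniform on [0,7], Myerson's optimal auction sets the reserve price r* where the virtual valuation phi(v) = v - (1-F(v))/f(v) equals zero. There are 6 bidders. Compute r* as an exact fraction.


Step 1: For U[0,7], F(v) = v/7 and f(v) = 1/7
Step 2: phi(v) = v - (1 - v/7)/(1/7) = v - (7 - v) = 2v - 7
Step 3: Set phi(r*) = 0: 2r* - 7 = 0
Step 4: r* = 7/2 (the number of bidders n = 6 does not enter)

7/2


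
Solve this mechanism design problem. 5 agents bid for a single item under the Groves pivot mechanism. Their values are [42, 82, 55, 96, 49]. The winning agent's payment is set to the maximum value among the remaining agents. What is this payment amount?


Step 1: The efficient winner is agent 3 with value 96
Step 2: Other agents' values: [42, 82, 55, 49]
Step 3: Pivot payment = max(others) = 82
Step 4: The winner pays 82

82


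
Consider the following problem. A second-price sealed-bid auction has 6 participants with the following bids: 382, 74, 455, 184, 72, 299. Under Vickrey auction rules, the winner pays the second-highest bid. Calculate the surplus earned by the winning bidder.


Step 1: Sort bids in descending order: 455, 382, 299, 184, 74, 72
Step 2: The winning bid is the highest: 455
Step 3: The payment equals the second-highest bid: 382
Step 4: Surplus = winner's bid - payment = 455 - 382 = 73

73


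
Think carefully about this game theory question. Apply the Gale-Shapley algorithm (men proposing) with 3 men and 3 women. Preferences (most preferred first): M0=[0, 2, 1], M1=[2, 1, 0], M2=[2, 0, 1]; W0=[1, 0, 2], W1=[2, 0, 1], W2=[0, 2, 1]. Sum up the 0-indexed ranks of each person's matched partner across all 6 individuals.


Step 1: Run Gale-Shapley (men propose, women hold best offer):
  M0 proposes to W0; she accepts
  M1 proposes to W2; she accepts
  M2 proposes to W2; she switches from M1
  M1 proposes to W1; she accepts
Step 2: Final matching: W0-M0, W1-M1, W2-M2
Step 3: 0-indexed ranks (man's rank of his match, then woman's): 0 + 1 + 1 + 2 + 0 + 1
Step 4: Total rank sum = 5

5


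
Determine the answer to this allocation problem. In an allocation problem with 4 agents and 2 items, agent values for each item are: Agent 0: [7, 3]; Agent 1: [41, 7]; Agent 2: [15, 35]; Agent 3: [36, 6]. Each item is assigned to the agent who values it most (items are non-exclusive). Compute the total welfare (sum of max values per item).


Step 1: For each item, find the maximum value among all agents.
Step 2: Item 0 -> Agent 1 (value 41)
Step 3: Item 1 -> Agent 2 (value 35)
Step 4: Total welfare = 41 + 35 = 76

76


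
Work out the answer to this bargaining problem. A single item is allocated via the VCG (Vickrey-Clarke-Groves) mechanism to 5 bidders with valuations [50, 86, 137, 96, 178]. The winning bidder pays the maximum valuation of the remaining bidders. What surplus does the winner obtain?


Step 1: The winner is the agent with the highest value: agent 4 with value 178
Step 2: Values of other agents: [50, 86, 137, 96]
Step 3: VCG payment = max of others' values = 137
Step 4: Surplus = 178 - 137 = 41

41


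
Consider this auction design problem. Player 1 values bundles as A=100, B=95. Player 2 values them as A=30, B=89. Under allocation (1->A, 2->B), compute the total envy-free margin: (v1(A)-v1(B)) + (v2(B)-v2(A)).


Step 1: Player 1's margin = v1(A) - v1(B) = 100 - 95 = 5
Step 2: Player 2's margin = v2(B) - v2(A) = 89 - 30 = 59
Step 3: Total margin = 5 + 59 = 64

64


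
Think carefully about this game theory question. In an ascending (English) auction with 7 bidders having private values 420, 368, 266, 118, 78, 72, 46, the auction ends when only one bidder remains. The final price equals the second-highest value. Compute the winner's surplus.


Step 1: Identify the highest value: 420
Step 2: Identify the second-highest value: 368
Step 3: The final price = second-highest value = 368
Step 4: Surplus = 420 - 368 = 52

52


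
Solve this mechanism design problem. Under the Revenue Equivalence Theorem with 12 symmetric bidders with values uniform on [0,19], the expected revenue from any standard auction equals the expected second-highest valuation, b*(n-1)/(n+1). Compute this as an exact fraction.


Step 1: By Revenue Equivalence, expected revenue = b*(n-1)/(n+1)
Step 2: Substituting n = 12, b = 19
Step 3: Revenue = 19*(12-1)/(12+1) = 19*11/13
Step 4: Revenue = 209/13

209/13


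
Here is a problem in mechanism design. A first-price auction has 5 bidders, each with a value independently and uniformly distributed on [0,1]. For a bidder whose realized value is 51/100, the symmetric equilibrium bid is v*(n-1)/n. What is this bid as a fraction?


Step 1: The symmetric BNE bidding function is b(v) = v * (n-1) / n
Step 2: Substitute v = 51/100 and n = 5
Step 3: b = 51/100 * 4/5
Step 4: b = 51/125

51/125


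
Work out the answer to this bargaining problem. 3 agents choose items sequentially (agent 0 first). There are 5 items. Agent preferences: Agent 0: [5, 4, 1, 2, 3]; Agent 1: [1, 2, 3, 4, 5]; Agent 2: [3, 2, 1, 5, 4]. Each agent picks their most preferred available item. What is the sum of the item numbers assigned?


Step 1: Agent 0 picks item 5
Step 2: Agent 1 picks item 1
Step 3: Agent 2 picks item 3
Step 4: Sum = 5 + 1 + 3 = 9

9


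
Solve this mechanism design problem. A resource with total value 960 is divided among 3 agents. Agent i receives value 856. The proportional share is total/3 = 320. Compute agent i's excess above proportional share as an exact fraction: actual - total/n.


Step 1: Proportional share = 960/3 = 320
Step 2: Agent's actual allocation = 856
Step 3: Excess = 856 - 320 = 536

536


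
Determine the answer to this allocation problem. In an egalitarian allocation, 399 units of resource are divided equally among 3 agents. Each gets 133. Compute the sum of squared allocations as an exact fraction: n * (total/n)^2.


Step 1: Each agent's share = 399/3 = 133
Step 2: Square of each share = (133)^2 = 17689
Step 3: Sum of squares = 3 * 17689 = 53067

53067


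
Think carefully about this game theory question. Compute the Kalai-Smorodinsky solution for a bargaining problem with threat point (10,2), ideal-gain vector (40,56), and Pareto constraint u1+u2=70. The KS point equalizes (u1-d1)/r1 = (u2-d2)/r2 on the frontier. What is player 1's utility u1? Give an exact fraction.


Step 1: At the KS point, (u1-d1)/r1 = (u2-d2)/r2 = t and u1+u2 = 70
Step 2: u1 = d1 + r1*t and u2 = d2 + r2*t, so (d1 + r1*t) + (d2 + r2*t) = 70
Step 3: t = (70 - 10 - 2)/(40 + 56) = 58/96 = 29/48
Step 4: u1 = d1 + r1*t = 10 + 40 * 29/48 = 205/6
Step 5: (Check: u2 = d2 + r2*t = 215/6; u1+u2 = 205/6 + 215/6 = 70, on the frontier.)

205/6


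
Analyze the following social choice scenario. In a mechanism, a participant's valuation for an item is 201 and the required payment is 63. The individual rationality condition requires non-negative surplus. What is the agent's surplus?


Step 1: Surplus = value - payment = 201 - 63 = 138
Step 2: IR is satisfied (surplus >= 0)

138


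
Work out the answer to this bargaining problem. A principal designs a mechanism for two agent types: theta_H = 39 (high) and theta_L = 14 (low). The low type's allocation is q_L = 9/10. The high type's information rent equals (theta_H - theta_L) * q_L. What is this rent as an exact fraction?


Step 1: theta_H - theta_L = 39 - 14 = 25
Step 2: Information rent = (theta_H - theta_L) * q_L
Step 3: = 25 * 9/10
Step 4: = 45/2

45/2


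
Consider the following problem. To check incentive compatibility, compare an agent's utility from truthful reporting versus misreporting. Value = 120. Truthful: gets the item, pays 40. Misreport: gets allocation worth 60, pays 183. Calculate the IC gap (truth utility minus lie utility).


Step 1: U(truth) = value - payment = 120 - 40 = 80
Step 2: U(lie) = allocation - payment = 60 - 183 = -123
Step 3: IC gap = 80 - (-123) = 203

203


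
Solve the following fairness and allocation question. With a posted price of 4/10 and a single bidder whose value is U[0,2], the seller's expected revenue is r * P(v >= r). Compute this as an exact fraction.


Step 1: Posted price r = 2/5, value support [0,2]
Step 2: P(v >= r) = (2 - 2/5)/2 = 4/5
Step 3: Expected revenue = r * P(v >= r) = 2/5 * 4/5
Step 4: Revenue = 8/25

8/25


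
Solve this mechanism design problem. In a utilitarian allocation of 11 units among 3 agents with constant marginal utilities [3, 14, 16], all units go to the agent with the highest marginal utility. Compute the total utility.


Step 1: The marginal utilities are [3, 14, 16]
Step 2: The highest marginal utility is 16
Step 3: All 11 units go to that agent
Step 4: Total utility = 16 * 11 = 176

176


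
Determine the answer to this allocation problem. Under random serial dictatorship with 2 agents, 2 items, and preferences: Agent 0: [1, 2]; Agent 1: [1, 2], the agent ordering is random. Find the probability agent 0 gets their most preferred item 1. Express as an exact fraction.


Step 1: Agent 0 wants item 1
Step 2: There are 2 possible orderings of agents
Step 3: In 1 orderings, agent 0 gets item 1
Step 4: Probability = 1/2

1/2


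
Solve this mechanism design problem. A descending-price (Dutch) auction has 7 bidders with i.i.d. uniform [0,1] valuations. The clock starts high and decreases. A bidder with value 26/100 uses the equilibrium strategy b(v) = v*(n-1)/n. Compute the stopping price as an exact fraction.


Step 1: Dutch auctions are strategically equivalent to first-price auctions
Step 2: The equilibrium bid is b(v) = v*(n-1)/n
Step 3: b = 13/50 * 6/7
Step 4: b = 39/175

39/175


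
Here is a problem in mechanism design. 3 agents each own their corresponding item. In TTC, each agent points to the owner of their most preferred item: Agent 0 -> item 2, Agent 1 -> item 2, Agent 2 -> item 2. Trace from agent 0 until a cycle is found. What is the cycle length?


Step 1: Trace the pointer graph from agent 0: 0 -> 2 -> 2
Step 2: A cycle is detected when we revisit agent 2
Step 3: The cycle is: 2 -> 2
Step 4: Cycle length = 1

1


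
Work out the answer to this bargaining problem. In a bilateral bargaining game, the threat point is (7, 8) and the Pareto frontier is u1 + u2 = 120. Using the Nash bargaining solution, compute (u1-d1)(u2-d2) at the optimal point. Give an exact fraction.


Step 1: The Nash solution splits surplus symmetrically above the disagreement point
Step 2: u1 = (total + d1 - d2)/2 = (120 + 7 - 8)/2 = 119/2
Step 3: u2 = (total - d1 + d2)/2 = (120 - 7 + 8)/2 = 121/2
Step 4: Nash product = (119/2 - 7) * (121/2 - 8)
Step 5: = 105/2 * 105/2 = 11025/4

11025/4


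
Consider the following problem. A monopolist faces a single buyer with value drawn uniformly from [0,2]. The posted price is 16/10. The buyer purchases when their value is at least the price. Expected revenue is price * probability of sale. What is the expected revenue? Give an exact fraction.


Step 1: Posted price r = 8/5, value support [0,2]
Step 2: P(v >= r) = (2 - 8/5)/2 = 1/5
Step 3: Expected revenue = r * P(v >= r) = 8/5 * 1/5
Step 4: Revenue = 8/25

8/25


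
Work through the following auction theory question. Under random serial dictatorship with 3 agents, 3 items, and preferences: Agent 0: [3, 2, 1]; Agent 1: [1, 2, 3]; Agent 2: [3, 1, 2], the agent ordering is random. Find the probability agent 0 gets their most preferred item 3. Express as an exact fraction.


Step 1: Agent 0 wants item 3
Step 2: There are 6 possible orderings of agents
Step 3: In 3 orderings, agent 0 gets item 3
Step 4: Probability = 3/6 = 1/2

1/2


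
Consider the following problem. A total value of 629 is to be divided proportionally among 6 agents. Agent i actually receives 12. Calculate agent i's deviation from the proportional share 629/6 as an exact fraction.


Step 1: Proportional share = 629/6
Step 2: Agent's actual allocation = 12
Step 3: Excess = 12 - 629/6 = -557/6

-557/6


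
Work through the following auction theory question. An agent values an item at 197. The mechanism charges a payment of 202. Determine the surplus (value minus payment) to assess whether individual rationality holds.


Step 1: Surplus = value - payment = 197 - 202 = -5
Step 2: IR is violated (surplus < 0)

-5


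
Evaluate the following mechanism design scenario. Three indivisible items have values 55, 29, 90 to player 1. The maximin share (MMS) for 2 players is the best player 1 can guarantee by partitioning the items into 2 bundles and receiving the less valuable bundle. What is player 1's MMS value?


Step 1: Item values = 55, 29, 90
Step 2: Enumerate all 2-bundle partitions and take the smaller bundle:
  Partition 1: {55} vs {29,90} -> bundles 55, 119; min = 55
  Partition 2: {29} vs {55,90} -> bundles 29, 145; min = 29
  Partition 3: {90} vs {55,29} -> bundles 90, 84; min = 84
Step 3: MMS = max(55, 29, 84) = 84

84


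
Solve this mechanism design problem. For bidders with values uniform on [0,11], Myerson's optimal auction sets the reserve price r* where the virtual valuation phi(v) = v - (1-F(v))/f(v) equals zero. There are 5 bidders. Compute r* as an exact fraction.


Step 1: For U[0,11], F(v) = v/11 and f(v) = 1/11
Step 2: phi(v) = v - (1 - v/11)/(1/11) = v - (11 - v) = 2v - 11
Step 3: Set phi(r*) = 0: 2r* - 11 = 0
Step 4: r* = 11/2 (the number of bidders n = 5 does not enter)

11/2


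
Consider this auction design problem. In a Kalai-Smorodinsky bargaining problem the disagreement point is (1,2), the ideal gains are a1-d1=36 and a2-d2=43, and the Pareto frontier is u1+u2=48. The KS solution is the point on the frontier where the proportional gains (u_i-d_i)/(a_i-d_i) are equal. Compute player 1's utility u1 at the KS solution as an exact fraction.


Step 1: At the KS point, (u1-d1)/r1 = (u2-d2)/r2 = t and u1+u2 = 48
Step 2: u1 = d1 + r1*t and u2 = d2 + r2*t, so (d1 + r1*t) + (d2 + r2*t) = 48
Step 3: t = (48 - 1 - 2)/(36 + 43) = 45/79
Step 4: u1 = d1 + r1*t = 1 + 36 * 45/79 = 1699/79
Step 5: (Check: u2 = d2 + r2*t = 2093/79; u1+u2 = 1699/79 + 2093/79 = 48, on the frontier.)

1699/79


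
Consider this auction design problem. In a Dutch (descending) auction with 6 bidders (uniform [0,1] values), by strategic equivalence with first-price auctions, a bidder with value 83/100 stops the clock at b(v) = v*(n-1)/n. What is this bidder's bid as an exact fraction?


Step 1: Dutch auctions are strategically equivalent to first-price auctions
Step 2: The equilibrium bid is b(v) = v*(n-1)/n
Step 3: b = 83/100 * 5/6
Step 4: b = 83/120

83/120


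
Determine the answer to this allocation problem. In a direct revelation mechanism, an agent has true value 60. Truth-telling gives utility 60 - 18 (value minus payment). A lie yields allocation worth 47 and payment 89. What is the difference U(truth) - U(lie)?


Step 1: U(truth) = value - payment = 60 - 18 = 42
Step 2: U(lie) = allocation - payment = 47 - 89 = -42
Step 3: IC gap = 42 - (-42) = 84

84


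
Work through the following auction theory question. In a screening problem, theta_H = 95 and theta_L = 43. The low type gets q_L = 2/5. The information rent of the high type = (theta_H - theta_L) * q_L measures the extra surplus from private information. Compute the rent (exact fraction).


Step 1: theta_H - theta_L = 95 - 43 = 52
Step 2: Information rent = (theta_H - theta_L) * q_L
Step 3: = 52 * 2/5
Step 4: = 104/5

104/5


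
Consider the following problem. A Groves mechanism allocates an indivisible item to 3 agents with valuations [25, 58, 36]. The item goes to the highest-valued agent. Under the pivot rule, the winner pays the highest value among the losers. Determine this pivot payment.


Step 1: The efficient winner is agent 1 with value 58
Step 2: Other agents' values: [25, 36]
Step 3: Pivot payment = max(others) = 36
Step 4: The winner pays 36

36


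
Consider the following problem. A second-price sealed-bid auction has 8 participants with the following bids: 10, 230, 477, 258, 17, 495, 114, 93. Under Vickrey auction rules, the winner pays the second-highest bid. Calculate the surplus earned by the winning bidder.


Step 1: Sort bids in descending order: 495, 477, 258, 230, 114, 93, 17, 10
Step 2: The winning bid is the highest: 495
Step 3: The payment equals the second-highest bid: 477
Step 4: Surplus = winner's bid - payment = 495 - 477 = 18

18


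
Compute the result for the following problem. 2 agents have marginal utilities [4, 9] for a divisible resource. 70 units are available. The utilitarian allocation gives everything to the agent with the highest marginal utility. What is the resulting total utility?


Step 1: The marginal utilities are [4, 9]
Step 2: The highest marginal utility is 9
Step 3: All 70 units go to that agent
Step 4: Total utility = 9 * 70 = 630

630


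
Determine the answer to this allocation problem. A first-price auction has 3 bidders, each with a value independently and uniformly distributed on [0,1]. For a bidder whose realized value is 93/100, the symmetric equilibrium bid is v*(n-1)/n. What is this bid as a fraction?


Step 1: The symmetric BNE bidding function is b(v) = v * (n-1) / n
Step 2: Substitute v = 93/100 and n = 3
Step 3: b = 93/100 * 2/3
Step 4: b = 31/50

31/50


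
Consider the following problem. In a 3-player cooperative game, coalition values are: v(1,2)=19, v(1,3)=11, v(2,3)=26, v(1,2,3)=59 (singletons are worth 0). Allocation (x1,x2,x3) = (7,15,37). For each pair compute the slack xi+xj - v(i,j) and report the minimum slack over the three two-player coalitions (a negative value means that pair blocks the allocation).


Step 1: Slack for coalition (1,2): x1+x2 - v12 = 22 - 19 = 3
Step 2: Slack for coalition (1,3): x1+x3 - v13 = 44 - 11 = 33
Step 3: Slack for coalition (2,3): x2+x3 - v23 = 52 - 26 = 26
Step 4: Minimum slack = min(3, 33, 26) = 3, attained by (1,2); no pair can gain by deviating, so the allocation is in the core

3


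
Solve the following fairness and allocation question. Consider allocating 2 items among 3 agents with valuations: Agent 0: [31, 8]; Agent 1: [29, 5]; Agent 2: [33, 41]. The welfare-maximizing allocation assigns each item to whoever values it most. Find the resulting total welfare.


Step 1: For each item, find the maximum value among all agents.
Step 2: Item 0 -> Agent 2 (value 33)
Step 3: Item 1 -> Agent 2 (value 41)
Step 4: Total welfare = 33 + 41 = 74

74


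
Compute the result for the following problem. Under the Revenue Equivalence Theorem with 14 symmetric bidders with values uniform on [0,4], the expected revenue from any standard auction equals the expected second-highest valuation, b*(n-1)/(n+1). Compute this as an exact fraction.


Step 1: By Revenue Equivalence, expected revenue = b*(n-1)/(n+1)
Step 2: Substituting n = 14, b = 4
Step 3: Revenue = 4*(14-1)/(14+1) = 4*13/15
Step 4: Revenue = 52/15

52/15


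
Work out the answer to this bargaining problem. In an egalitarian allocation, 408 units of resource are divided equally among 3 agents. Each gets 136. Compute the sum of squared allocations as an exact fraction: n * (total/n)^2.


Step 1: Each agent's share = 408/3 = 136
Step 2: Square of each share = (136)^2 = 18496
Step 3: Sum of squares = 3 * 18496 = 55488

55488


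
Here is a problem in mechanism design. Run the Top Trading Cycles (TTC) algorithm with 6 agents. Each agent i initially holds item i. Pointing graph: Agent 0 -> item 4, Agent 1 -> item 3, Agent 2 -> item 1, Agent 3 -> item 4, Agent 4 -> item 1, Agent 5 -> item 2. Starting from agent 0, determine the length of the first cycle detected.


Step 1: Trace the pointer graph from agent 0: 0 -> 4 -> 1 -> 3 -> 4
Step 2: A cycle is detected when we revisit agent 4
Step 3: The cycle is: 4 -> 1 -> 3 -> 4
Step 4: Cycle length = 3

3


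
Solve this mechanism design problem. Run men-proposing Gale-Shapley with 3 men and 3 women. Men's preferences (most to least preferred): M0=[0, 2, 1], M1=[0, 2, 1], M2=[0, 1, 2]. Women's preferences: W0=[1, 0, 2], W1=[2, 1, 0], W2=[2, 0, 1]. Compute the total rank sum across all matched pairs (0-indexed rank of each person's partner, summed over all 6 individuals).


Step 1: Run Gale-Shapley (men propose, women hold best offer):
  M0 proposes to W0; she accepts
  M1 proposes to W0; she switches from M0
  M2 proposes to W0; rejected
  M2 proposes to W1; she accepts
  M0 proposes to W2; she accepts
Step 2: Final matching: W0-M1, W1-M2, W2-M0
Step 3: 0-indexed ranks (man's rank of his match, then woman's): 0 + 0 + 1 + 0 + 1 + 1
Step 4: Total rank sum = 3

3


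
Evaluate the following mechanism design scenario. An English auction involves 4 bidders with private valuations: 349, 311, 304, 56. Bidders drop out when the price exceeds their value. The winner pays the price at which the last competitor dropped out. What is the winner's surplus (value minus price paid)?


Step 1: Identify the highest value: 349
Step 2: Identify the second-highest value: 311
Step 3: The final price = second-highest value = 311
Step 4: Surplus = 349 - 311 = 38

38


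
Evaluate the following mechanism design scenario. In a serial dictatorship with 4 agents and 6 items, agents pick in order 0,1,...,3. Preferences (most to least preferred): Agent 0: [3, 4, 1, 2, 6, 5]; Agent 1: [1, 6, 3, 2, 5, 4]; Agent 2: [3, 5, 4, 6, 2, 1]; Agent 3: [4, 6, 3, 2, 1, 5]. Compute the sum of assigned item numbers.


Step 1: Agent 0 picks item 3
Step 2: Agent 1 picks item 1
Step 3: Agent 2 picks item 5
Step 4: Agent 3 picks item 4
Step 5: Sum = 3 + 1 + 5 + 4 = 13

13


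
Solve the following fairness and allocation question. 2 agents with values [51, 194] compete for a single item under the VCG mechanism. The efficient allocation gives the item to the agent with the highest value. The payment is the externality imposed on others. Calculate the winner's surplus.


Step 1: The winner is the agent with the highest value: agent 1 with value 194
Step 2: Values of other agents: [51]
Step 3: VCG payment = max of others' values = 51
Step 4: Surplus = 194 - 51 = 143

143


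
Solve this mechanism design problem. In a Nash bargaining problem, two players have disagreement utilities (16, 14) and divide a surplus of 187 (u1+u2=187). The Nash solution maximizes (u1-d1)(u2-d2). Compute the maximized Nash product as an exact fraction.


Step 1: The Nash solution splits surplus symmetrically above the disagreement point
Step 2: u1 = (total + d1 - d2)/2 = (187 + 16 - 14)/2 = 189/2
Step 3: u2 = (total - d1 + d2)/2 = (187 - 16 + 14)/2 = 185/2
Step 4: Nash product = (189/2 - 16) * (185/2 - 14)
Step 5: = 157/2 * 157/2 = 24649/4

24649/4


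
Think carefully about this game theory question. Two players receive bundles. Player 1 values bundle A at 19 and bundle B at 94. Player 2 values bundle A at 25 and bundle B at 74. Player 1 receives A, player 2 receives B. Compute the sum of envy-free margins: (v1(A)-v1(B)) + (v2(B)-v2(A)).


Step 1: Player 1's margin = v1(A) - v1(B) = 19 - 94 = -75
Step 2: Player 2's margin = v2(B) - v2(A) = 74 - 25 = 49
Step 3: Total margin = -75 + 49 = -26

-26


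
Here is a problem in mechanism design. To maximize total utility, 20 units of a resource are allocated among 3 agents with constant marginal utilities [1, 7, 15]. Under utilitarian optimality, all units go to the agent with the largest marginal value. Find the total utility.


Step 1: The marginal utilities are [1, 7, 15]
Step 2: The highest marginal utility is 15
Step 3: All 20 units go to that agent
Step 4: Total utility = 15 * 20 = 300

300


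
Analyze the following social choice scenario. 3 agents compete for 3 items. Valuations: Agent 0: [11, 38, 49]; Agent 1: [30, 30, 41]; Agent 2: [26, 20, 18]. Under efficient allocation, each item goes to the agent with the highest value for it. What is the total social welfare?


Step 1: For each item, find the maximum value among all agents.
Step 2: Item 0 -> Agent 1 (value 30)
Step 3: Item 1 -> Agent 0 (value 38)
Step 4: Item 2 -> Agent 0 (value 49)
Step 5: Total welfare = 30 + 38 + 49 = 117

117


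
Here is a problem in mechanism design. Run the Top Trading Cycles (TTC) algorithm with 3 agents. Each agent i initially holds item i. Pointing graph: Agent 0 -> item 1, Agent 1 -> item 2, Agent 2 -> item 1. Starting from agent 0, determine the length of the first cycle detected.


Step 1: Trace the pointer graph from agent 0: 0 -> 1 -> 2 -> 1
Step 2: A cycle is detected when we revisit agent 1
Step 3: The cycle is: 1 -> 2 -> 1
Step 4: Cycle length = 2

2


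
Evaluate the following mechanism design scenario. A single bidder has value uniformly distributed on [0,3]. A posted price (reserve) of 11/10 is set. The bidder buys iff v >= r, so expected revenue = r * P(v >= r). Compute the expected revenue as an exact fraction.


Step 1: Posted price r = 11/10, value support [0,3]
Step 2: P(v >= r) = (3 - 11/10)/3 = 19/30
Step 3: Expected revenue = r * P(v >= r) = 11/10 * 19/30
Step 4: Revenue = 209/300

209/300


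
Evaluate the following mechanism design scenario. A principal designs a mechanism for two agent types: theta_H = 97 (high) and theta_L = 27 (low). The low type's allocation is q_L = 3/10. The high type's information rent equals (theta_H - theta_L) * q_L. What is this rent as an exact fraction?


Step 1: theta_H - theta_L = 97 - 27 = 70
Step 2: Information rent = (theta_H - theta_L) * q_L
Step 3: = 70 * 3/10
Step 4: = 21

21


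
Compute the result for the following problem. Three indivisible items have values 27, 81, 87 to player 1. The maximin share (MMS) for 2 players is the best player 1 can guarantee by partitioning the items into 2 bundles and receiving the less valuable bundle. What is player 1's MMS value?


Step 1: Item values = 27, 81, 87
Step 2: Enumerate all 2-bundle partitions and take the smaller bundle:
  Partition 1: {27} vs {81,87} -> bundles 27, 168; min = 27
  Partition 2: {81} vs {27,87} -> bundles 81, 114; min = 81
  Partition 3: {87} vs {27,81} -> bundles 87, 108; min = 87
Step 3: MMS = max(27, 81, 87) = 87

87


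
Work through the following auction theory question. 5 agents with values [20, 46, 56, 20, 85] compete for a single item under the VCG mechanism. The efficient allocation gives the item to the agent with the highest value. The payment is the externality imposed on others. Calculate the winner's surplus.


Step 1: The winner is the agent with the highest value: agent 4 with value 85
Step 2: Values of other agents: [20, 46, 56, 20]
Step 3: VCG payment = max of others' values = 56
Step 4: Surplus = 85 - 56 = 29

29


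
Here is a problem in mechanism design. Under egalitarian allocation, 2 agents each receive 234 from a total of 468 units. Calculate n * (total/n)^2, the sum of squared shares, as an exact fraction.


Step 1: Each agent's share = 468/2 = 234
Step 2: Square of each share = (234)^2 = 54756
Step 3: Sum of squares = 2 * 54756 = 109512

109512


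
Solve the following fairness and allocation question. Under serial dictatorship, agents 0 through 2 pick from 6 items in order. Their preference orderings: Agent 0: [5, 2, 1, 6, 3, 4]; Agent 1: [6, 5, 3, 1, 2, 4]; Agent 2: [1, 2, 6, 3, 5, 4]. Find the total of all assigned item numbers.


Step 1: Agent 0 picks item 5
Step 2: Agent 1 picks item 6
Step 3: Agent 2 picks item 1
Step 4: Sum = 5 + 6 + 1 = 12

12


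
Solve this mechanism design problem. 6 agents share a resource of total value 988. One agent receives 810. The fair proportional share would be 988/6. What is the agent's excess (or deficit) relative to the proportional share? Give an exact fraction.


Step 1: Proportional share = 988/6 = 494/3
Step 2: Agent's actual allocation = 810
Step 3: Excess = 810 - 494/3 = 1936/3

1936/3


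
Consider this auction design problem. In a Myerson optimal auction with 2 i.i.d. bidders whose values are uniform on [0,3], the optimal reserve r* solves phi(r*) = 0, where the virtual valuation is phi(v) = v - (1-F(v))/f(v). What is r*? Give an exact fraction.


Step 1: For U[0,3], F(v) = v/3 and f(v) = 1/3
Step 2: phi(v) = v - (1 - v/3)/(1/3) = v - (3 - v) = 2v - 3
Step 3: Set phi(r*) = 0: 2r* - 3 = 0
Step 4: r* = 3/2 (the number of bidders n = 2 does not enter)

3/2


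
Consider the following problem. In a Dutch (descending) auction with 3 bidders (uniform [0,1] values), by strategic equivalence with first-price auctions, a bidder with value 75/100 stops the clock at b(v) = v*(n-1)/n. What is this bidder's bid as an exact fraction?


Step 1: Dutch auctions are strategically equivalent to first-price auctions
Step 2: The equilibrium bid is b(v) = v*(n-1)/n
Step 3: b = 3/4 * 2/3
Step 4: b = 1/2

1/2


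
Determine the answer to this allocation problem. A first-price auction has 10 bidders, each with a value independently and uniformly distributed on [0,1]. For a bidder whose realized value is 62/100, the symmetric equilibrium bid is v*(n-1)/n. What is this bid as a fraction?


Step 1: The symmetric BNE bidding function is b(v) = v * (n-1) / n
Step 2: Substitute v = 31/50 and n = 10
Step 3: b = 31/50 * 9/10
Step 4: b = 279/500

279/500


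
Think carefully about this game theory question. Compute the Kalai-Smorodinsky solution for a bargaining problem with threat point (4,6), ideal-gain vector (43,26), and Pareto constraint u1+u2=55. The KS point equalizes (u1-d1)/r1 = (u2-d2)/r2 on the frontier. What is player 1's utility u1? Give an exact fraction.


Step 1: At the KS point, (u1-d1)/r1 = (u2-d2)/r2 = t and u1+u2 = 55
Step 2: u1 = d1 + r1*t and u2 = d2 + r2*t, so (d1 + r1*t) + (d2 + r2*t) = 55
Step 3: t = (55 - 4 - 6)/(43 + 26) = 45/69 = 15/23
Step 4: u1 = d1 + r1*t = 4 + 43 * 15/23 = 737/23
Step 5: (Check: u2 = d2 + r2*t = 528/23; u1+u2 = 737/23 + 528/23 = 55, on the frontier.)

737/23


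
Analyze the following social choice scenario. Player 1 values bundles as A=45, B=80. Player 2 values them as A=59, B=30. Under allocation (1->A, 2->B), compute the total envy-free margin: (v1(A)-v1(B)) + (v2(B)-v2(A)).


Step 1: Player 1's margin = v1(A) - v1(B) = 45 - 80 = -35
Step 2: Player 2's margin = v2(B) - v2(A) = 30 - 59 = -29
Step 3: Total margin = -35 + -29 = -64

-64


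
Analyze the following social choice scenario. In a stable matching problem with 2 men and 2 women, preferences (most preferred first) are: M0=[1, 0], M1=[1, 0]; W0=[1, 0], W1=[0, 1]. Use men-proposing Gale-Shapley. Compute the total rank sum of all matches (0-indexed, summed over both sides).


Step 1: Run Gale-Shapley (men propose, women hold best offer):
  M0 proposes to W1; she accepts
  M1 proposes to W1; rejected
  M1 proposes to W0; she accepts
Step 2: Final matching: W0-M1, W1-M0
Step 3: 0-indexed ranks (man's rank of his match, then woman's): 1 + 0 + 0 + 0
Step 4: Total rank sum = 1

1


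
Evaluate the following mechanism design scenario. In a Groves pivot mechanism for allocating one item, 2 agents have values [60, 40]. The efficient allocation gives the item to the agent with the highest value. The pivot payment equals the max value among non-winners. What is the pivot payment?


Step 1: The efficient winner is agent 0 with value 60
Step 2: Other agents' values: [40]
Step 3: Pivot payment = max(others) = 40
Step 4: The winner pays 40

40


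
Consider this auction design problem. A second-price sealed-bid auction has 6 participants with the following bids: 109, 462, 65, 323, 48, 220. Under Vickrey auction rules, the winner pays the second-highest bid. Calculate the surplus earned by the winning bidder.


Step 1: Sort bids in descending order: 462, 323, 220, 109, 65, 48
Step 2: The winning bid is the highest: 462
Step 3: The payment equals the second-highest bid: 323
Step 4: Surplus = winner's bid - payment = 462 - 323 = 139

139


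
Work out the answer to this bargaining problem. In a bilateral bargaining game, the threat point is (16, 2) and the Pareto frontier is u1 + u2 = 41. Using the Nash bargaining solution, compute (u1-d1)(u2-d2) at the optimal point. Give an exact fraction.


Step 1: The Nash solution splits surplus symmetrically above the disagreement point
Step 2: u1 = (total + d1 - d2)/2 = (41 + 16 - 2)/2 = 55/2
Step 3: u2 = (total - d1 + d2)/2 = (41 - 16 + 2)/2 = 27/2
Step 4: Nash product = (55/2 - 16) * (27/2 - 2)
Step 5: = 23/2 * 23/2 = 529/4

529/4


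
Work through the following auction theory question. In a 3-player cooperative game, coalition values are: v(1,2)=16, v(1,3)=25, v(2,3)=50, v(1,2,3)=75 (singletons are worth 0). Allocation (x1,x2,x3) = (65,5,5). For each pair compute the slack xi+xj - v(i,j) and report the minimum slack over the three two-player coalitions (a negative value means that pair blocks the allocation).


Step 1: Slack for coalition (1,2): x1+x2 - v12 = 70 - 16 = 54
Step 2: Slack for coalition (1,3): x1+x3 - v13 = 70 - 25 = 45
Step 3: Slack for coalition (2,3): x2+x3 - v23 = 10 - 50 = -40
Step 4: Minimum slack = min(54, 45, -40) = -40, attained by (2,3); coalition (2,3) can block (slack < 0), so the allocation is not in the core

-40


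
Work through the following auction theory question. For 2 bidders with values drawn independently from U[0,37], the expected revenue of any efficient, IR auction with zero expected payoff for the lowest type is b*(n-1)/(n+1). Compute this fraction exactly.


Step 1: By Revenue Equivalence, expected revenue = b*(n-1)/(n+1)
Step 2: Substituting n = 2, b = 37
Step 3: Revenue = 37*(2-1)/(2+1) = 37*1/3
Step 4: Revenue = 37/3

37/3


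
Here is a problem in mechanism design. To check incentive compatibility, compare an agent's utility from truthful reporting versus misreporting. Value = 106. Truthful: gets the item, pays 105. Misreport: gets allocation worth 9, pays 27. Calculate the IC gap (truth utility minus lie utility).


Step 1: U(truth) = value - payment = 106 - 105 = 1
Step 2: U(lie) = allocation - payment = 9 - 27 = -18
Step 3: IC gap = 1 - (-18) = 19

19


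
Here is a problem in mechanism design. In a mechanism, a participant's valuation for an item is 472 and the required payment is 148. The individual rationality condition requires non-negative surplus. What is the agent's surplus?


Step 1: Surplus = value - payment = 472 - 148 = 324
Step 2: IR is satisfied (surplus >= 0)

324


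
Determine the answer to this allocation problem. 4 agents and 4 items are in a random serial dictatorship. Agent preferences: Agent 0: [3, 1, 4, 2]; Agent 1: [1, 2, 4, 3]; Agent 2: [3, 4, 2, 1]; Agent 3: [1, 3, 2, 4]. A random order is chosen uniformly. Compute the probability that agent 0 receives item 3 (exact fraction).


Step 1: Agent 0 wants item 3
Step 2: There are 24 possible orderings of agents
Step 3: In 11 orderings, agent 0 gets item 3
Step 4: Probability = 11/24

11/24


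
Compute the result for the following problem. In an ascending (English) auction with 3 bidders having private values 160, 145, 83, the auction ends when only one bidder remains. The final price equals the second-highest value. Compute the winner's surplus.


Step 1: Identify the highest value: 160
Step 2: Identify the second-highest value: 145
Step 3: The final price = second-highest value = 145
Step 4: Surplus = 160 - 145 = 15

15


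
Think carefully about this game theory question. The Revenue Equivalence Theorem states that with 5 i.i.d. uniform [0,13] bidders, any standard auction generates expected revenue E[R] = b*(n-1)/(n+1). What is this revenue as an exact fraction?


Step 1: By Revenue Equivalence, expected revenue = b*(n-1)/(n+1)
Step 2: Substituting n = 5, b = 13
Step 3: Revenue = 13*(5-1)/(5+1) = 13*4/6
Step 4: Revenue = 52/6 = 26/3

26/3


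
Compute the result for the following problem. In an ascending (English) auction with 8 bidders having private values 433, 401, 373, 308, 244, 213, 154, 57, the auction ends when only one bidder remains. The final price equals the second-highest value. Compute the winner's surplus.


Step 1: Identify the highest value: 433
Step 2: Identify the second-highest value: 401
Step 3: The final price = second-highest value = 401
Step 4: Surplus = 433 - 401 = 32

32


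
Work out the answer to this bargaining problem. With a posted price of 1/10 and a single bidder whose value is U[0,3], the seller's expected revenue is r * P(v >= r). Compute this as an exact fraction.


Step 1: Posted price r = 1/10, value support [0,3]
Step 2: P(v >= r) = (3 - 1/10)/3 = 29/30
Step 3: Expected revenue = r * P(v >= r) = 1/10 * 29/30
Step 4: Revenue = 29/300

29/300


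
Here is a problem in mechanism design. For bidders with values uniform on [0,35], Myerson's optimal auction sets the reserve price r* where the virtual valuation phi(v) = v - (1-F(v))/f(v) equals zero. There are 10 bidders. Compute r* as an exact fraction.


Step 1: For U[0,35], F(v) = v/35 and f(v) = 1/35
Step 2: phi(v) = v - (1 - v/35)/(1/35) = v - (35 - v) = 2v - 35
Step 3: Set phi(r*) = 0: 2r* - 35 = 0
Step 4: r* = 35/2 (the number of bidders n = 10 does not enter)

35/2


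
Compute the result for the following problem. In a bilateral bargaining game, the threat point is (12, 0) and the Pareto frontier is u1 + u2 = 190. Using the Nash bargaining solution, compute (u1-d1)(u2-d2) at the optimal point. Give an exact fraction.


Step 1: The Nash solution splits surplus symmetrically above the disagreement point
Step 2: u1 = (total + d1 - d2)/2 = (190 + 12 - 0)/2 = 101
Step 3: u2 = (total - d1 + d2)/2 = (190 - 12 + 0)/2 = 89
Step 4: Nash product = (101 - 12) * (89 - 0)
Step 5: = 89 * 89 = 7921

7921


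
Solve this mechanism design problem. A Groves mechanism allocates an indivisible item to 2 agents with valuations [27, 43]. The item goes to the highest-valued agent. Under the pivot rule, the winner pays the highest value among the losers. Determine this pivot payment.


Step 1: The efficient winner is agent 1 with value 43
Step 2: Other agents' values: [27]
Step 3: Pivot payment = max(others) = 27
Step 4: The winner pays 27

27


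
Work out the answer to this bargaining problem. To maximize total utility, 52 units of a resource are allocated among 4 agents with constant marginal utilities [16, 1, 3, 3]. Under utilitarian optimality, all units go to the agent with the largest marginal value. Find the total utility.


Step 1: The marginal utilities are [16, 1, 3, 3]
Step 2: The highest marginal utility is 16
Step 3: All 52 units go to that agent
Step 4: Total utility = 16 * 52 = 832

832


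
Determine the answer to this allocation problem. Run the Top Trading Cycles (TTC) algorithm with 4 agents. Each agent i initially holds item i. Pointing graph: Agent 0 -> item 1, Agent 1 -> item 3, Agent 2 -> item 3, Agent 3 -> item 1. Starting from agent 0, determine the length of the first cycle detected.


Step 1: Trace the pointer graph from agent 0: 0 -> 1 -> 3 -> 1
Step 2: A cycle is detected when we revisit agent 1
Step 3: The cycle is: 1 -> 3 -> 1
Step 4: Cycle length = 2

2
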